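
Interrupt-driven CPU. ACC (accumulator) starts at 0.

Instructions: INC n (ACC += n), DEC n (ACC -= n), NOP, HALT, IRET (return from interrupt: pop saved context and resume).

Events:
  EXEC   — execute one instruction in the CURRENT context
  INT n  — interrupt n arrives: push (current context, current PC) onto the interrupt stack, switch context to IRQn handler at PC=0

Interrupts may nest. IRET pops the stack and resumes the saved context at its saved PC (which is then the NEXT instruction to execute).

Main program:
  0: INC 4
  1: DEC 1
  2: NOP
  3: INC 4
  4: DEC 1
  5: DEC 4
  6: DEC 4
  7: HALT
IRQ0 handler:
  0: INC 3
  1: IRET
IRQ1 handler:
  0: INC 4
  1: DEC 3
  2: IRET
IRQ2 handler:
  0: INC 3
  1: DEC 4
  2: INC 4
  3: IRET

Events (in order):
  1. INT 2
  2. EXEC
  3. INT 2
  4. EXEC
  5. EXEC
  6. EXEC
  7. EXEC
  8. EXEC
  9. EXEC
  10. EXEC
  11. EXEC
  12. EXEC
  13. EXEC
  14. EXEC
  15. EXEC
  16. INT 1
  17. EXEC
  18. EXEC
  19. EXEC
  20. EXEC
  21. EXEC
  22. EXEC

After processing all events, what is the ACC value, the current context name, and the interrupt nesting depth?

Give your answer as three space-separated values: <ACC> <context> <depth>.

Event 1 (INT 2): INT 2 arrives: push (MAIN, PC=0), enter IRQ2 at PC=0 (depth now 1)
Event 2 (EXEC): [IRQ2] PC=0: INC 3 -> ACC=3
Event 3 (INT 2): INT 2 arrives: push (IRQ2, PC=1), enter IRQ2 at PC=0 (depth now 2)
Event 4 (EXEC): [IRQ2] PC=0: INC 3 -> ACC=6
Event 5 (EXEC): [IRQ2] PC=1: DEC 4 -> ACC=2
Event 6 (EXEC): [IRQ2] PC=2: INC 4 -> ACC=6
Event 7 (EXEC): [IRQ2] PC=3: IRET -> resume IRQ2 at PC=1 (depth now 1)
Event 8 (EXEC): [IRQ2] PC=1: DEC 4 -> ACC=2
Event 9 (EXEC): [IRQ2] PC=2: INC 4 -> ACC=6
Event 10 (EXEC): [IRQ2] PC=3: IRET -> resume MAIN at PC=0 (depth now 0)
Event 11 (EXEC): [MAIN] PC=0: INC 4 -> ACC=10
Event 12 (EXEC): [MAIN] PC=1: DEC 1 -> ACC=9
Event 13 (EXEC): [MAIN] PC=2: NOP
Event 14 (EXEC): [MAIN] PC=3: INC 4 -> ACC=13
Event 15 (EXEC): [MAIN] PC=4: DEC 1 -> ACC=12
Event 16 (INT 1): INT 1 arrives: push (MAIN, PC=5), enter IRQ1 at PC=0 (depth now 1)
Event 17 (EXEC): [IRQ1] PC=0: INC 4 -> ACC=16
Event 18 (EXEC): [IRQ1] PC=1: DEC 3 -> ACC=13
Event 19 (EXEC): [IRQ1] PC=2: IRET -> resume MAIN at PC=5 (depth now 0)
Event 20 (EXEC): [MAIN] PC=5: DEC 4 -> ACC=9
Event 21 (EXEC): [MAIN] PC=6: DEC 4 -> ACC=5
Event 22 (EXEC): [MAIN] PC=7: HALT

Answer: 5 MAIN 0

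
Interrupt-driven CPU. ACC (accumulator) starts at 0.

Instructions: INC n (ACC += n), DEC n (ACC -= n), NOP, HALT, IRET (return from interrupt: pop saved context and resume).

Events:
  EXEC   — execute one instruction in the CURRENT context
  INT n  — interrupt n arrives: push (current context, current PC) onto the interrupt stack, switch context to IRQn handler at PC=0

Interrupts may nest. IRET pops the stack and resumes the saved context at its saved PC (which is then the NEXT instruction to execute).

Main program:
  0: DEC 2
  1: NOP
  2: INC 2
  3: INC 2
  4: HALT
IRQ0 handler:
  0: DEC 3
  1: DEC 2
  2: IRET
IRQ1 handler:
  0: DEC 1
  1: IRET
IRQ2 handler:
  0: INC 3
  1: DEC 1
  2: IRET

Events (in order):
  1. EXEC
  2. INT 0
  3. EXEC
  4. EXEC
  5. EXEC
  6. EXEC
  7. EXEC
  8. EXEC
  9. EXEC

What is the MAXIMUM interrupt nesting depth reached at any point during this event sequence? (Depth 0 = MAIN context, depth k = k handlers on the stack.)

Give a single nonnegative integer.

Event 1 (EXEC): [MAIN] PC=0: DEC 2 -> ACC=-2 [depth=0]
Event 2 (INT 0): INT 0 arrives: push (MAIN, PC=1), enter IRQ0 at PC=0 (depth now 1) [depth=1]
Event 3 (EXEC): [IRQ0] PC=0: DEC 3 -> ACC=-5 [depth=1]
Event 4 (EXEC): [IRQ0] PC=1: DEC 2 -> ACC=-7 [depth=1]
Event 5 (EXEC): [IRQ0] PC=2: IRET -> resume MAIN at PC=1 (depth now 0) [depth=0]
Event 6 (EXEC): [MAIN] PC=1: NOP [depth=0]
Event 7 (EXEC): [MAIN] PC=2: INC 2 -> ACC=-5 [depth=0]
Event 8 (EXEC): [MAIN] PC=3: INC 2 -> ACC=-3 [depth=0]
Event 9 (EXEC): [MAIN] PC=4: HALT [depth=0]
Max depth observed: 1

Answer: 1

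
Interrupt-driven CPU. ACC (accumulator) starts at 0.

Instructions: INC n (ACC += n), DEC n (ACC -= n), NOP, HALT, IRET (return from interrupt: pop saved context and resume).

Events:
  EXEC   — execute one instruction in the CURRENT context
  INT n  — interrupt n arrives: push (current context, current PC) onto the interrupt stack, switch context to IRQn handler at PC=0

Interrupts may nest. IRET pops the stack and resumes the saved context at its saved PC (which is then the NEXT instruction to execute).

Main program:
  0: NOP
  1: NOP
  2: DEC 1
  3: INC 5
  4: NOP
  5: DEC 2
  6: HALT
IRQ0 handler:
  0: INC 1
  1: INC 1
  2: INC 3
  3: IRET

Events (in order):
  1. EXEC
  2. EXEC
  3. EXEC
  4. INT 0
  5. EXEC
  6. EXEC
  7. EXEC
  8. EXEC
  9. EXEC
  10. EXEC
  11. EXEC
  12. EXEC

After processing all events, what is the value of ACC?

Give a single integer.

Answer: 7

Derivation:
Event 1 (EXEC): [MAIN] PC=0: NOP
Event 2 (EXEC): [MAIN] PC=1: NOP
Event 3 (EXEC): [MAIN] PC=2: DEC 1 -> ACC=-1
Event 4 (INT 0): INT 0 arrives: push (MAIN, PC=3), enter IRQ0 at PC=0 (depth now 1)
Event 5 (EXEC): [IRQ0] PC=0: INC 1 -> ACC=0
Event 6 (EXEC): [IRQ0] PC=1: INC 1 -> ACC=1
Event 7 (EXEC): [IRQ0] PC=2: INC 3 -> ACC=4
Event 8 (EXEC): [IRQ0] PC=3: IRET -> resume MAIN at PC=3 (depth now 0)
Event 9 (EXEC): [MAIN] PC=3: INC 5 -> ACC=9
Event 10 (EXEC): [MAIN] PC=4: NOP
Event 11 (EXEC): [MAIN] PC=5: DEC 2 -> ACC=7
Event 12 (EXEC): [MAIN] PC=6: HALT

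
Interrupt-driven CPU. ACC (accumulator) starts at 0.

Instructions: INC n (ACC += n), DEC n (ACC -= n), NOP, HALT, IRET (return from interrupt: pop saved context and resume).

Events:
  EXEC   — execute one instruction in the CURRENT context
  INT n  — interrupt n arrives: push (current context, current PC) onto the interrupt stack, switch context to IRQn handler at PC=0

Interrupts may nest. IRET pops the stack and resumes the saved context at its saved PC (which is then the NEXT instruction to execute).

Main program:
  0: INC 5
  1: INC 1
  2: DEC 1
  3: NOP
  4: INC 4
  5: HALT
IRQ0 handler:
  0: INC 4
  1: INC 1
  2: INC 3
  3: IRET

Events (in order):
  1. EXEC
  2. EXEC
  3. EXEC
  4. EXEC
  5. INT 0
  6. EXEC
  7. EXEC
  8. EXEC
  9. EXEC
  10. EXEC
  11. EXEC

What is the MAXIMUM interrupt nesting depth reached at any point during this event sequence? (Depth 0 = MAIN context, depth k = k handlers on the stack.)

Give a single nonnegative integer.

Event 1 (EXEC): [MAIN] PC=0: INC 5 -> ACC=5 [depth=0]
Event 2 (EXEC): [MAIN] PC=1: INC 1 -> ACC=6 [depth=0]
Event 3 (EXEC): [MAIN] PC=2: DEC 1 -> ACC=5 [depth=0]
Event 4 (EXEC): [MAIN] PC=3: NOP [depth=0]
Event 5 (INT 0): INT 0 arrives: push (MAIN, PC=4), enter IRQ0 at PC=0 (depth now 1) [depth=1]
Event 6 (EXEC): [IRQ0] PC=0: INC 4 -> ACC=9 [depth=1]
Event 7 (EXEC): [IRQ0] PC=1: INC 1 -> ACC=10 [depth=1]
Event 8 (EXEC): [IRQ0] PC=2: INC 3 -> ACC=13 [depth=1]
Event 9 (EXEC): [IRQ0] PC=3: IRET -> resume MAIN at PC=4 (depth now 0) [depth=0]
Event 10 (EXEC): [MAIN] PC=4: INC 4 -> ACC=17 [depth=0]
Event 11 (EXEC): [MAIN] PC=5: HALT [depth=0]
Max depth observed: 1

Answer: 1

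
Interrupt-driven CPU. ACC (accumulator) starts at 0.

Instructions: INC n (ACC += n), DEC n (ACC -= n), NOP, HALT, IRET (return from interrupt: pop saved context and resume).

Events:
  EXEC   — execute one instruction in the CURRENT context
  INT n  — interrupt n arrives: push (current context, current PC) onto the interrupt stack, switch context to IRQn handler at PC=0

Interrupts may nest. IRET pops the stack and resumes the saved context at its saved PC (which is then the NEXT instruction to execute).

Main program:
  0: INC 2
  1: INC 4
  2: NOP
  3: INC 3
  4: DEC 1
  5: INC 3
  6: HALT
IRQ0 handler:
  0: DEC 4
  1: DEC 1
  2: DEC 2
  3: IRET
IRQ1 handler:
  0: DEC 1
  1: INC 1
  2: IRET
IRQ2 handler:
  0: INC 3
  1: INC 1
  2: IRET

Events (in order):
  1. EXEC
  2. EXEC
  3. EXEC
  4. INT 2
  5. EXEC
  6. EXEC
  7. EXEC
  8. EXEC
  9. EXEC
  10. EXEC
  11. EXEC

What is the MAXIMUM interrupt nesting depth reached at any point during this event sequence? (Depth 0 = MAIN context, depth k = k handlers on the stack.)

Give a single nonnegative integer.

Event 1 (EXEC): [MAIN] PC=0: INC 2 -> ACC=2 [depth=0]
Event 2 (EXEC): [MAIN] PC=1: INC 4 -> ACC=6 [depth=0]
Event 3 (EXEC): [MAIN] PC=2: NOP [depth=0]
Event 4 (INT 2): INT 2 arrives: push (MAIN, PC=3), enter IRQ2 at PC=0 (depth now 1) [depth=1]
Event 5 (EXEC): [IRQ2] PC=0: INC 3 -> ACC=9 [depth=1]
Event 6 (EXEC): [IRQ2] PC=1: INC 1 -> ACC=10 [depth=1]
Event 7 (EXEC): [IRQ2] PC=2: IRET -> resume MAIN at PC=3 (depth now 0) [depth=0]
Event 8 (EXEC): [MAIN] PC=3: INC 3 -> ACC=13 [depth=0]
Event 9 (EXEC): [MAIN] PC=4: DEC 1 -> ACC=12 [depth=0]
Event 10 (EXEC): [MAIN] PC=5: INC 3 -> ACC=15 [depth=0]
Event 11 (EXEC): [MAIN] PC=6: HALT [depth=0]
Max depth observed: 1

Answer: 1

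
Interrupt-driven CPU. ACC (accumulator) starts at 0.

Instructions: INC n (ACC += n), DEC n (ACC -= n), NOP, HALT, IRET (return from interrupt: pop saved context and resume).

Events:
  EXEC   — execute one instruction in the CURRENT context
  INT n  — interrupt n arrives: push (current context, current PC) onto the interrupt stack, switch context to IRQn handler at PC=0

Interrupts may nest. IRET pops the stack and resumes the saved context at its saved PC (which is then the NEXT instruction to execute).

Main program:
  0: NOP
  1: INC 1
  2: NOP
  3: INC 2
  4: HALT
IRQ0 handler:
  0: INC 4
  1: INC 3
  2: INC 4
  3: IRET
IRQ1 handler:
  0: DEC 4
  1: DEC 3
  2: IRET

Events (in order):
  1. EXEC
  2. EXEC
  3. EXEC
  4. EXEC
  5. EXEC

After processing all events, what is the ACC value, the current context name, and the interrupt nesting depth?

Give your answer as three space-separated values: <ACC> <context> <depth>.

Event 1 (EXEC): [MAIN] PC=0: NOP
Event 2 (EXEC): [MAIN] PC=1: INC 1 -> ACC=1
Event 3 (EXEC): [MAIN] PC=2: NOP
Event 4 (EXEC): [MAIN] PC=3: INC 2 -> ACC=3
Event 5 (EXEC): [MAIN] PC=4: HALT

Answer: 3 MAIN 0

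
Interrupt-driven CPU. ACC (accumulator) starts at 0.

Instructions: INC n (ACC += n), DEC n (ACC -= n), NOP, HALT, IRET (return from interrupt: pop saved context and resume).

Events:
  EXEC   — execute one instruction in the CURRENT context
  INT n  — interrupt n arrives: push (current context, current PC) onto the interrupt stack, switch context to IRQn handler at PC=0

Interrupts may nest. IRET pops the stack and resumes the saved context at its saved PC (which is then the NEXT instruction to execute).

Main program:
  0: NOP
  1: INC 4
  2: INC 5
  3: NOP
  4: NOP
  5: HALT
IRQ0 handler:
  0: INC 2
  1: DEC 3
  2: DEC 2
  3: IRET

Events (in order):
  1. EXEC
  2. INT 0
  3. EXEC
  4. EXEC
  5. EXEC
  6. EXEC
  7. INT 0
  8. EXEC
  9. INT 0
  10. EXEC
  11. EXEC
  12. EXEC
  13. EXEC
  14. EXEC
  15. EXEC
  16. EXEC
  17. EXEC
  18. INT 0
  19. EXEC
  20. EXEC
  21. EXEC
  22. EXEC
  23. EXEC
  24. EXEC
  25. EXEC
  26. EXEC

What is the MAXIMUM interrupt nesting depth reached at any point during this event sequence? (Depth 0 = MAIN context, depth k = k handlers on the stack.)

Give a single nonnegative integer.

Answer: 2

Derivation:
Event 1 (EXEC): [MAIN] PC=0: NOP [depth=0]
Event 2 (INT 0): INT 0 arrives: push (MAIN, PC=1), enter IRQ0 at PC=0 (depth now 1) [depth=1]
Event 3 (EXEC): [IRQ0] PC=0: INC 2 -> ACC=2 [depth=1]
Event 4 (EXEC): [IRQ0] PC=1: DEC 3 -> ACC=-1 [depth=1]
Event 5 (EXEC): [IRQ0] PC=2: DEC 2 -> ACC=-3 [depth=1]
Event 6 (EXEC): [IRQ0] PC=3: IRET -> resume MAIN at PC=1 (depth now 0) [depth=0]
Event 7 (INT 0): INT 0 arrives: push (MAIN, PC=1), enter IRQ0 at PC=0 (depth now 1) [depth=1]
Event 8 (EXEC): [IRQ0] PC=0: INC 2 -> ACC=-1 [depth=1]
Event 9 (INT 0): INT 0 arrives: push (IRQ0, PC=1), enter IRQ0 at PC=0 (depth now 2) [depth=2]
Event 10 (EXEC): [IRQ0] PC=0: INC 2 -> ACC=1 [depth=2]
Event 11 (EXEC): [IRQ0] PC=1: DEC 3 -> ACC=-2 [depth=2]
Event 12 (EXEC): [IRQ0] PC=2: DEC 2 -> ACC=-4 [depth=2]
Event 13 (EXEC): [IRQ0] PC=3: IRET -> resume IRQ0 at PC=1 (depth now 1) [depth=1]
Event 14 (EXEC): [IRQ0] PC=1: DEC 3 -> ACC=-7 [depth=1]
Event 15 (EXEC): [IRQ0] PC=2: DEC 2 -> ACC=-9 [depth=1]
Event 16 (EXEC): [IRQ0] PC=3: IRET -> resume MAIN at PC=1 (depth now 0) [depth=0]
Event 17 (EXEC): [MAIN] PC=1: INC 4 -> ACC=-5 [depth=0]
Event 18 (INT 0): INT 0 arrives: push (MAIN, PC=2), enter IRQ0 at PC=0 (depth now 1) [depth=1]
Event 19 (EXEC): [IRQ0] PC=0: INC 2 -> ACC=-3 [depth=1]
Event 20 (EXEC): [IRQ0] PC=1: DEC 3 -> ACC=-6 [depth=1]
Event 21 (EXEC): [IRQ0] PC=2: DEC 2 -> ACC=-8 [depth=1]
Event 22 (EXEC): [IRQ0] PC=3: IRET -> resume MAIN at PC=2 (depth now 0) [depth=0]
Event 23 (EXEC): [MAIN] PC=2: INC 5 -> ACC=-3 [depth=0]
Event 24 (EXEC): [MAIN] PC=3: NOP [depth=0]
Event 25 (EXEC): [MAIN] PC=4: NOP [depth=0]
Event 26 (EXEC): [MAIN] PC=5: HALT [depth=0]
Max depth observed: 2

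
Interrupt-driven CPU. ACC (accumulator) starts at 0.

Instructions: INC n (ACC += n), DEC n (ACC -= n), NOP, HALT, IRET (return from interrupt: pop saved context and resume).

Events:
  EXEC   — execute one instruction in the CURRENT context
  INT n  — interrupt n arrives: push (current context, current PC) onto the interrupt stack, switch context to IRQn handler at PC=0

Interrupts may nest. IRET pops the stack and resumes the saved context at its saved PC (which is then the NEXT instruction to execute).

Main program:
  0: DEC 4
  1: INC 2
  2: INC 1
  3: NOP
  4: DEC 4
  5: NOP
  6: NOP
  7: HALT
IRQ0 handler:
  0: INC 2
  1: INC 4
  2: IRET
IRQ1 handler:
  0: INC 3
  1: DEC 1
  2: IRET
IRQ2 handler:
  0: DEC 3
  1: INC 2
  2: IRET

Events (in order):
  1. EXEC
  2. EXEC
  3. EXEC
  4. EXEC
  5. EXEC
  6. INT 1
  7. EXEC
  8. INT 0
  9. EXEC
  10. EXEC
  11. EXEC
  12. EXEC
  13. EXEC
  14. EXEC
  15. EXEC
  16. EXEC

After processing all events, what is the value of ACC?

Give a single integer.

Answer: 3

Derivation:
Event 1 (EXEC): [MAIN] PC=0: DEC 4 -> ACC=-4
Event 2 (EXEC): [MAIN] PC=1: INC 2 -> ACC=-2
Event 3 (EXEC): [MAIN] PC=2: INC 1 -> ACC=-1
Event 4 (EXEC): [MAIN] PC=3: NOP
Event 5 (EXEC): [MAIN] PC=4: DEC 4 -> ACC=-5
Event 6 (INT 1): INT 1 arrives: push (MAIN, PC=5), enter IRQ1 at PC=0 (depth now 1)
Event 7 (EXEC): [IRQ1] PC=0: INC 3 -> ACC=-2
Event 8 (INT 0): INT 0 arrives: push (IRQ1, PC=1), enter IRQ0 at PC=0 (depth now 2)
Event 9 (EXEC): [IRQ0] PC=0: INC 2 -> ACC=0
Event 10 (EXEC): [IRQ0] PC=1: INC 4 -> ACC=4
Event 11 (EXEC): [IRQ0] PC=2: IRET -> resume IRQ1 at PC=1 (depth now 1)
Event 12 (EXEC): [IRQ1] PC=1: DEC 1 -> ACC=3
Event 13 (EXEC): [IRQ1] PC=2: IRET -> resume MAIN at PC=5 (depth now 0)
Event 14 (EXEC): [MAIN] PC=5: NOP
Event 15 (EXEC): [MAIN] PC=6: NOP
Event 16 (EXEC): [MAIN] PC=7: HALT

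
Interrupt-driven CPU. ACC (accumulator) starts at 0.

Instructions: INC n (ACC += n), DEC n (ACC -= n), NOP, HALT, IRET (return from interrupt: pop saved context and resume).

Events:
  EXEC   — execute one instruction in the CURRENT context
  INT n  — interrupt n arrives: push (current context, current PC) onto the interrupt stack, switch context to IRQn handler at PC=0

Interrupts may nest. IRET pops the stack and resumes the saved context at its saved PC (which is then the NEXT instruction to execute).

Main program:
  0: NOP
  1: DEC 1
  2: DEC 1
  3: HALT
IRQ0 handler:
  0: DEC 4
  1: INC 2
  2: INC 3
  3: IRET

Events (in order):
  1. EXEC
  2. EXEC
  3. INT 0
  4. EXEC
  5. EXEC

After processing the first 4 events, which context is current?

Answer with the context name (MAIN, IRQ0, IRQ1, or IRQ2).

Answer: IRQ0

Derivation:
Event 1 (EXEC): [MAIN] PC=0: NOP
Event 2 (EXEC): [MAIN] PC=1: DEC 1 -> ACC=-1
Event 3 (INT 0): INT 0 arrives: push (MAIN, PC=2), enter IRQ0 at PC=0 (depth now 1)
Event 4 (EXEC): [IRQ0] PC=0: DEC 4 -> ACC=-5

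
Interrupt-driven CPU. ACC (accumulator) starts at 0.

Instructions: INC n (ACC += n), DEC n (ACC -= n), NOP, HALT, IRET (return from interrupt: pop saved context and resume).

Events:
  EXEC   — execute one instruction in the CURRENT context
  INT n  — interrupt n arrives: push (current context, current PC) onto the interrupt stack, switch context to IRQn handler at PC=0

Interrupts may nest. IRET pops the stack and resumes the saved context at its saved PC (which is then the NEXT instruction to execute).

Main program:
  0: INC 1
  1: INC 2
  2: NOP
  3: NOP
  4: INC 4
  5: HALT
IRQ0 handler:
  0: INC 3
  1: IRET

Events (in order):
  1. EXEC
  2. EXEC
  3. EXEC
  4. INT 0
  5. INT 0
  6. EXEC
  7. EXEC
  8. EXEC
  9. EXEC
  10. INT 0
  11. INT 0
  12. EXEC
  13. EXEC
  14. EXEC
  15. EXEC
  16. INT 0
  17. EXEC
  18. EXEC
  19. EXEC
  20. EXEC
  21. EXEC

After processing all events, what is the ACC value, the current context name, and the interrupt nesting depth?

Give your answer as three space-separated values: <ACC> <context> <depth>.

Answer: 22 MAIN 0

Derivation:
Event 1 (EXEC): [MAIN] PC=0: INC 1 -> ACC=1
Event 2 (EXEC): [MAIN] PC=1: INC 2 -> ACC=3
Event 3 (EXEC): [MAIN] PC=2: NOP
Event 4 (INT 0): INT 0 arrives: push (MAIN, PC=3), enter IRQ0 at PC=0 (depth now 1)
Event 5 (INT 0): INT 0 arrives: push (IRQ0, PC=0), enter IRQ0 at PC=0 (depth now 2)
Event 6 (EXEC): [IRQ0] PC=0: INC 3 -> ACC=6
Event 7 (EXEC): [IRQ0] PC=1: IRET -> resume IRQ0 at PC=0 (depth now 1)
Event 8 (EXEC): [IRQ0] PC=0: INC 3 -> ACC=9
Event 9 (EXEC): [IRQ0] PC=1: IRET -> resume MAIN at PC=3 (depth now 0)
Event 10 (INT 0): INT 0 arrives: push (MAIN, PC=3), enter IRQ0 at PC=0 (depth now 1)
Event 11 (INT 0): INT 0 arrives: push (IRQ0, PC=0), enter IRQ0 at PC=0 (depth now 2)
Event 12 (EXEC): [IRQ0] PC=0: INC 3 -> ACC=12
Event 13 (EXEC): [IRQ0] PC=1: IRET -> resume IRQ0 at PC=0 (depth now 1)
Event 14 (EXEC): [IRQ0] PC=0: INC 3 -> ACC=15
Event 15 (EXEC): [IRQ0] PC=1: IRET -> resume MAIN at PC=3 (depth now 0)
Event 16 (INT 0): INT 0 arrives: push (MAIN, PC=3), enter IRQ0 at PC=0 (depth now 1)
Event 17 (EXEC): [IRQ0] PC=0: INC 3 -> ACC=18
Event 18 (EXEC): [IRQ0] PC=1: IRET -> resume MAIN at PC=3 (depth now 0)
Event 19 (EXEC): [MAIN] PC=3: NOP
Event 20 (EXEC): [MAIN] PC=4: INC 4 -> ACC=22
Event 21 (EXEC): [MAIN] PC=5: HALT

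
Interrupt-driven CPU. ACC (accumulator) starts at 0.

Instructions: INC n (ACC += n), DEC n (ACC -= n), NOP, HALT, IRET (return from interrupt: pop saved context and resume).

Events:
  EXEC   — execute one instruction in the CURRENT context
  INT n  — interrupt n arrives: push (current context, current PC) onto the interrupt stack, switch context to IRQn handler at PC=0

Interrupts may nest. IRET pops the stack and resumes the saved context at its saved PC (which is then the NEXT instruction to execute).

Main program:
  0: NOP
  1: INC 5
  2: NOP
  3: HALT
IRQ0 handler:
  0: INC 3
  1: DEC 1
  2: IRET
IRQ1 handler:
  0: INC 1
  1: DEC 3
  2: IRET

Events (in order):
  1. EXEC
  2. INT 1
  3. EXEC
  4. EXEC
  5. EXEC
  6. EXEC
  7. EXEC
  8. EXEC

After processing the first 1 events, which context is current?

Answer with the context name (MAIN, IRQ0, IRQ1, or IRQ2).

Event 1 (EXEC): [MAIN] PC=0: NOP

Answer: MAIN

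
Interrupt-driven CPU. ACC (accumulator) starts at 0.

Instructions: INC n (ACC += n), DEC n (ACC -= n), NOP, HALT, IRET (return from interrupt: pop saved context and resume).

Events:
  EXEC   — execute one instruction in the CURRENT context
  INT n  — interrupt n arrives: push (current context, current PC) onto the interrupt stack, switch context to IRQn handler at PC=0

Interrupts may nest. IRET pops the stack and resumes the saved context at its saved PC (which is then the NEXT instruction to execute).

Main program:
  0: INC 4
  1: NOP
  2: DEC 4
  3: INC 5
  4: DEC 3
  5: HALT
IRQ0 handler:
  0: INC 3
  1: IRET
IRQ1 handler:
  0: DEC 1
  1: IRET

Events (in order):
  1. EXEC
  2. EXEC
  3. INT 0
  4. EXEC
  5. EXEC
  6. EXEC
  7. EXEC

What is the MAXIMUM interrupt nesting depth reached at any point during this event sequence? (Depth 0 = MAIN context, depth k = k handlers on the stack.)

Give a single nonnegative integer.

Answer: 1

Derivation:
Event 1 (EXEC): [MAIN] PC=0: INC 4 -> ACC=4 [depth=0]
Event 2 (EXEC): [MAIN] PC=1: NOP [depth=0]
Event 3 (INT 0): INT 0 arrives: push (MAIN, PC=2), enter IRQ0 at PC=0 (depth now 1) [depth=1]
Event 4 (EXEC): [IRQ0] PC=0: INC 3 -> ACC=7 [depth=1]
Event 5 (EXEC): [IRQ0] PC=1: IRET -> resume MAIN at PC=2 (depth now 0) [depth=0]
Event 6 (EXEC): [MAIN] PC=2: DEC 4 -> ACC=3 [depth=0]
Event 7 (EXEC): [MAIN] PC=3: INC 5 -> ACC=8 [depth=0]
Max depth observed: 1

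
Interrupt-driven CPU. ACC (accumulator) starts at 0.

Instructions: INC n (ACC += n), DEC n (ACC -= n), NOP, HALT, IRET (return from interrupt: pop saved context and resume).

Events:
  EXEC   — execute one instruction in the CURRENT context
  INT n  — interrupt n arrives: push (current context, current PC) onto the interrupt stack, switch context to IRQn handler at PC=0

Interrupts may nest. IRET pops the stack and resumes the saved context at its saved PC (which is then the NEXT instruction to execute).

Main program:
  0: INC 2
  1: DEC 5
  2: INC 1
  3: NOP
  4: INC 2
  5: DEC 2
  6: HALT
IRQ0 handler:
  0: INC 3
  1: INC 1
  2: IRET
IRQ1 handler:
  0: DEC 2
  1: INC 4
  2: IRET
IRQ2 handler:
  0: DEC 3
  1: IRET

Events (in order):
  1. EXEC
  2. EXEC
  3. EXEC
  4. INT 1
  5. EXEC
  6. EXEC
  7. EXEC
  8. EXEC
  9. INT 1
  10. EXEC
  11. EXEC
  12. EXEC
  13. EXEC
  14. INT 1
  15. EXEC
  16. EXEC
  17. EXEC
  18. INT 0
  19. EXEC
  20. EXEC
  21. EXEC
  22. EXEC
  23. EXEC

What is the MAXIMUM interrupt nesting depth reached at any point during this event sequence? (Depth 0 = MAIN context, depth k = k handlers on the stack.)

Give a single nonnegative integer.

Answer: 1

Derivation:
Event 1 (EXEC): [MAIN] PC=0: INC 2 -> ACC=2 [depth=0]
Event 2 (EXEC): [MAIN] PC=1: DEC 5 -> ACC=-3 [depth=0]
Event 3 (EXEC): [MAIN] PC=2: INC 1 -> ACC=-2 [depth=0]
Event 4 (INT 1): INT 1 arrives: push (MAIN, PC=3), enter IRQ1 at PC=0 (depth now 1) [depth=1]
Event 5 (EXEC): [IRQ1] PC=0: DEC 2 -> ACC=-4 [depth=1]
Event 6 (EXEC): [IRQ1] PC=1: INC 4 -> ACC=0 [depth=1]
Event 7 (EXEC): [IRQ1] PC=2: IRET -> resume MAIN at PC=3 (depth now 0) [depth=0]
Event 8 (EXEC): [MAIN] PC=3: NOP [depth=0]
Event 9 (INT 1): INT 1 arrives: push (MAIN, PC=4), enter IRQ1 at PC=0 (depth now 1) [depth=1]
Event 10 (EXEC): [IRQ1] PC=0: DEC 2 -> ACC=-2 [depth=1]
Event 11 (EXEC): [IRQ1] PC=1: INC 4 -> ACC=2 [depth=1]
Event 12 (EXEC): [IRQ1] PC=2: IRET -> resume MAIN at PC=4 (depth now 0) [depth=0]
Event 13 (EXEC): [MAIN] PC=4: INC 2 -> ACC=4 [depth=0]
Event 14 (INT 1): INT 1 arrives: push (MAIN, PC=5), enter IRQ1 at PC=0 (depth now 1) [depth=1]
Event 15 (EXEC): [IRQ1] PC=0: DEC 2 -> ACC=2 [depth=1]
Event 16 (EXEC): [IRQ1] PC=1: INC 4 -> ACC=6 [depth=1]
Event 17 (EXEC): [IRQ1] PC=2: IRET -> resume MAIN at PC=5 (depth now 0) [depth=0]
Event 18 (INT 0): INT 0 arrives: push (MAIN, PC=5), enter IRQ0 at PC=0 (depth now 1) [depth=1]
Event 19 (EXEC): [IRQ0] PC=0: INC 3 -> ACC=9 [depth=1]
Event 20 (EXEC): [IRQ0] PC=1: INC 1 -> ACC=10 [depth=1]
Event 21 (EXEC): [IRQ0] PC=2: IRET -> resume MAIN at PC=5 (depth now 0) [depth=0]
Event 22 (EXEC): [MAIN] PC=5: DEC 2 -> ACC=8 [depth=0]
Event 23 (EXEC): [MAIN] PC=6: HALT [depth=0]
Max depth observed: 1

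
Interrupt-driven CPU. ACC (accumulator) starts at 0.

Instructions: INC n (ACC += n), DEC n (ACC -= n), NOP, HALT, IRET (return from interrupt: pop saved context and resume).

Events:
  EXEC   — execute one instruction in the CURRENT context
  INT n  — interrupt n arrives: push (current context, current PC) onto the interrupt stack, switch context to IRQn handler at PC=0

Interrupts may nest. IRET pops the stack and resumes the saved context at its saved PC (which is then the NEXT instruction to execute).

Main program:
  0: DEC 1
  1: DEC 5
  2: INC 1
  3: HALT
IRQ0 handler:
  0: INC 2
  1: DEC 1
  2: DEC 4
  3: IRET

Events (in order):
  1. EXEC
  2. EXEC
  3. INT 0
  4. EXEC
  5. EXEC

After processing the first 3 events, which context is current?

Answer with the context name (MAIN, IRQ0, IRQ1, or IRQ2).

Event 1 (EXEC): [MAIN] PC=0: DEC 1 -> ACC=-1
Event 2 (EXEC): [MAIN] PC=1: DEC 5 -> ACC=-6
Event 3 (INT 0): INT 0 arrives: push (MAIN, PC=2), enter IRQ0 at PC=0 (depth now 1)

Answer: IRQ0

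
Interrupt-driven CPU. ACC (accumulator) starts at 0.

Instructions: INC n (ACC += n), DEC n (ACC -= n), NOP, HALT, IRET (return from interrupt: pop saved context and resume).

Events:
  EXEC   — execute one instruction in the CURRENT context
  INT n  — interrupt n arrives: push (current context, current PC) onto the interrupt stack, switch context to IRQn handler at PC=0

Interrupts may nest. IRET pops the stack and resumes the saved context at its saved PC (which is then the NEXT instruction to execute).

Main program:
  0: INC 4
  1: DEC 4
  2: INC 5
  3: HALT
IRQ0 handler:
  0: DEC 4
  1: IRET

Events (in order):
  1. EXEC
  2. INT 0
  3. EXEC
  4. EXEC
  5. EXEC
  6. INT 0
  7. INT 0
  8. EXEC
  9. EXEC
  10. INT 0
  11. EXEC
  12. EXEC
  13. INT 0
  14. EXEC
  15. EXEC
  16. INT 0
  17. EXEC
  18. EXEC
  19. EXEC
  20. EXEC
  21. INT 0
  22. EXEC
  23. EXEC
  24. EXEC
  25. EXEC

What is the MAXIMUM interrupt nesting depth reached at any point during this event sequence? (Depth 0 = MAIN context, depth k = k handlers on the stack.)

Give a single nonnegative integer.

Answer: 2

Derivation:
Event 1 (EXEC): [MAIN] PC=0: INC 4 -> ACC=4 [depth=0]
Event 2 (INT 0): INT 0 arrives: push (MAIN, PC=1), enter IRQ0 at PC=0 (depth now 1) [depth=1]
Event 3 (EXEC): [IRQ0] PC=0: DEC 4 -> ACC=0 [depth=1]
Event 4 (EXEC): [IRQ0] PC=1: IRET -> resume MAIN at PC=1 (depth now 0) [depth=0]
Event 5 (EXEC): [MAIN] PC=1: DEC 4 -> ACC=-4 [depth=0]
Event 6 (INT 0): INT 0 arrives: push (MAIN, PC=2), enter IRQ0 at PC=0 (depth now 1) [depth=1]
Event 7 (INT 0): INT 0 arrives: push (IRQ0, PC=0), enter IRQ0 at PC=0 (depth now 2) [depth=2]
Event 8 (EXEC): [IRQ0] PC=0: DEC 4 -> ACC=-8 [depth=2]
Event 9 (EXEC): [IRQ0] PC=1: IRET -> resume IRQ0 at PC=0 (depth now 1) [depth=1]
Event 10 (INT 0): INT 0 arrives: push (IRQ0, PC=0), enter IRQ0 at PC=0 (depth now 2) [depth=2]
Event 11 (EXEC): [IRQ0] PC=0: DEC 4 -> ACC=-12 [depth=2]
Event 12 (EXEC): [IRQ0] PC=1: IRET -> resume IRQ0 at PC=0 (depth now 1) [depth=1]
Event 13 (INT 0): INT 0 arrives: push (IRQ0, PC=0), enter IRQ0 at PC=0 (depth now 2) [depth=2]
Event 14 (EXEC): [IRQ0] PC=0: DEC 4 -> ACC=-16 [depth=2]
Event 15 (EXEC): [IRQ0] PC=1: IRET -> resume IRQ0 at PC=0 (depth now 1) [depth=1]
Event 16 (INT 0): INT 0 arrives: push (IRQ0, PC=0), enter IRQ0 at PC=0 (depth now 2) [depth=2]
Event 17 (EXEC): [IRQ0] PC=0: DEC 4 -> ACC=-20 [depth=2]
Event 18 (EXEC): [IRQ0] PC=1: IRET -> resume IRQ0 at PC=0 (depth now 1) [depth=1]
Event 19 (EXEC): [IRQ0] PC=0: DEC 4 -> ACC=-24 [depth=1]
Event 20 (EXEC): [IRQ0] PC=1: IRET -> resume MAIN at PC=2 (depth now 0) [depth=0]
Event 21 (INT 0): INT 0 arrives: push (MAIN, PC=2), enter IRQ0 at PC=0 (depth now 1) [depth=1]
Event 22 (EXEC): [IRQ0] PC=0: DEC 4 -> ACC=-28 [depth=1]
Event 23 (EXEC): [IRQ0] PC=1: IRET -> resume MAIN at PC=2 (depth now 0) [depth=0]
Event 24 (EXEC): [MAIN] PC=2: INC 5 -> ACC=-23 [depth=0]
Event 25 (EXEC): [MAIN] PC=3: HALT [depth=0]
Max depth observed: 2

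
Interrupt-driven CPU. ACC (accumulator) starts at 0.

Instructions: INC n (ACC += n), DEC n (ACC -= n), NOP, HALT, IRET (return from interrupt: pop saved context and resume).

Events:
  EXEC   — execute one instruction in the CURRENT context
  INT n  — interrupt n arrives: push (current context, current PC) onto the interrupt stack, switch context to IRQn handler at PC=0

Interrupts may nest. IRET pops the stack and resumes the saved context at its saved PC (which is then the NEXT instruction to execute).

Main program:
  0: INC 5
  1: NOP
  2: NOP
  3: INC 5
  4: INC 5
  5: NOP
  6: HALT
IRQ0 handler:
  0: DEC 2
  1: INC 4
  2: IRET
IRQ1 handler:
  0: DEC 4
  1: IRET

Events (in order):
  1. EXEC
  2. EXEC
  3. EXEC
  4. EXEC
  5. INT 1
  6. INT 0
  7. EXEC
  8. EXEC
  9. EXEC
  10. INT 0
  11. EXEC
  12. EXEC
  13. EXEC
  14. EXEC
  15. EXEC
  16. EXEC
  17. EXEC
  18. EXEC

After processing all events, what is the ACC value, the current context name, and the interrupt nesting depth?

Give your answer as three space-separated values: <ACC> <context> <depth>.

Event 1 (EXEC): [MAIN] PC=0: INC 5 -> ACC=5
Event 2 (EXEC): [MAIN] PC=1: NOP
Event 3 (EXEC): [MAIN] PC=2: NOP
Event 4 (EXEC): [MAIN] PC=3: INC 5 -> ACC=10
Event 5 (INT 1): INT 1 arrives: push (MAIN, PC=4), enter IRQ1 at PC=0 (depth now 1)
Event 6 (INT 0): INT 0 arrives: push (IRQ1, PC=0), enter IRQ0 at PC=0 (depth now 2)
Event 7 (EXEC): [IRQ0] PC=0: DEC 2 -> ACC=8
Event 8 (EXEC): [IRQ0] PC=1: INC 4 -> ACC=12
Event 9 (EXEC): [IRQ0] PC=2: IRET -> resume IRQ1 at PC=0 (depth now 1)
Event 10 (INT 0): INT 0 arrives: push (IRQ1, PC=0), enter IRQ0 at PC=0 (depth now 2)
Event 11 (EXEC): [IRQ0] PC=0: DEC 2 -> ACC=10
Event 12 (EXEC): [IRQ0] PC=1: INC 4 -> ACC=14
Event 13 (EXEC): [IRQ0] PC=2: IRET -> resume IRQ1 at PC=0 (depth now 1)
Event 14 (EXEC): [IRQ1] PC=0: DEC 4 -> ACC=10
Event 15 (EXEC): [IRQ1] PC=1: IRET -> resume MAIN at PC=4 (depth now 0)
Event 16 (EXEC): [MAIN] PC=4: INC 5 -> ACC=15
Event 17 (EXEC): [MAIN] PC=5: NOP
Event 18 (EXEC): [MAIN] PC=6: HALT

Answer: 15 MAIN 0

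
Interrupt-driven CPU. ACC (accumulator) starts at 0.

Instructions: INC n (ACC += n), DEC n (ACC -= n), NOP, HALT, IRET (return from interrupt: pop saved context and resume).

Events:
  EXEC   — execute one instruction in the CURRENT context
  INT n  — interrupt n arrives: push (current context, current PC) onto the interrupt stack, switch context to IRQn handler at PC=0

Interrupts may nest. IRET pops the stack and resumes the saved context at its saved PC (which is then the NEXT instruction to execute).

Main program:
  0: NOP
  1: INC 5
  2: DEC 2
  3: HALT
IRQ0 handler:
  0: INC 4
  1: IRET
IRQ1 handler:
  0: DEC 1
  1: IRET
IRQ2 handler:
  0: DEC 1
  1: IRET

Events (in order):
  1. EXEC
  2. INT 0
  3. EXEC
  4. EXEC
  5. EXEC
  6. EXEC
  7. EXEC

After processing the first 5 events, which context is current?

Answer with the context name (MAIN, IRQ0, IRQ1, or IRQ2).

Answer: MAIN

Derivation:
Event 1 (EXEC): [MAIN] PC=0: NOP
Event 2 (INT 0): INT 0 arrives: push (MAIN, PC=1), enter IRQ0 at PC=0 (depth now 1)
Event 3 (EXEC): [IRQ0] PC=0: INC 4 -> ACC=4
Event 4 (EXEC): [IRQ0] PC=1: IRET -> resume MAIN at PC=1 (depth now 0)
Event 5 (EXEC): [MAIN] PC=1: INC 5 -> ACC=9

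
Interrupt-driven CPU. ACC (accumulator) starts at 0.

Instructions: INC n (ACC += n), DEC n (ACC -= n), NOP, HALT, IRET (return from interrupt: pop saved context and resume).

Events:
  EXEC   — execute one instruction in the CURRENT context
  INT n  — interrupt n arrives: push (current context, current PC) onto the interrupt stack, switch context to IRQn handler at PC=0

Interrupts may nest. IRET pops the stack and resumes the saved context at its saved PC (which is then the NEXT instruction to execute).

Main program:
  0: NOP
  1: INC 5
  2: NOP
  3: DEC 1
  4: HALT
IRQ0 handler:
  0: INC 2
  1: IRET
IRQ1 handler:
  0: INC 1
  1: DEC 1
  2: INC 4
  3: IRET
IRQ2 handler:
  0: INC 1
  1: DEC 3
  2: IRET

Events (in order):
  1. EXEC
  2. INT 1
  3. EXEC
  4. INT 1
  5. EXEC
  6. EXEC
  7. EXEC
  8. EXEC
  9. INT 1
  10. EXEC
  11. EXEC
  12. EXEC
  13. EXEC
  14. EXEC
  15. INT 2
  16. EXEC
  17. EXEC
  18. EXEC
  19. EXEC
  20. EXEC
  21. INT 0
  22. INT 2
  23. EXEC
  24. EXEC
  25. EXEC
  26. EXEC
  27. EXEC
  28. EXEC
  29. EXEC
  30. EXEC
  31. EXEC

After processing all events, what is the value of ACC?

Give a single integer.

Answer: 14

Derivation:
Event 1 (EXEC): [MAIN] PC=0: NOP
Event 2 (INT 1): INT 1 arrives: push (MAIN, PC=1), enter IRQ1 at PC=0 (depth now 1)
Event 3 (EXEC): [IRQ1] PC=0: INC 1 -> ACC=1
Event 4 (INT 1): INT 1 arrives: push (IRQ1, PC=1), enter IRQ1 at PC=0 (depth now 2)
Event 5 (EXEC): [IRQ1] PC=0: INC 1 -> ACC=2
Event 6 (EXEC): [IRQ1] PC=1: DEC 1 -> ACC=1
Event 7 (EXEC): [IRQ1] PC=2: INC 4 -> ACC=5
Event 8 (EXEC): [IRQ1] PC=3: IRET -> resume IRQ1 at PC=1 (depth now 1)
Event 9 (INT 1): INT 1 arrives: push (IRQ1, PC=1), enter IRQ1 at PC=0 (depth now 2)
Event 10 (EXEC): [IRQ1] PC=0: INC 1 -> ACC=6
Event 11 (EXEC): [IRQ1] PC=1: DEC 1 -> ACC=5
Event 12 (EXEC): [IRQ1] PC=2: INC 4 -> ACC=9
Event 13 (EXEC): [IRQ1] PC=3: IRET -> resume IRQ1 at PC=1 (depth now 1)
Event 14 (EXEC): [IRQ1] PC=1: DEC 1 -> ACC=8
Event 15 (INT 2): INT 2 arrives: push (IRQ1, PC=2), enter IRQ2 at PC=0 (depth now 2)
Event 16 (EXEC): [IRQ2] PC=0: INC 1 -> ACC=9
Event 17 (EXEC): [IRQ2] PC=1: DEC 3 -> ACC=6
Event 18 (EXEC): [IRQ2] PC=2: IRET -> resume IRQ1 at PC=2 (depth now 1)
Event 19 (EXEC): [IRQ1] PC=2: INC 4 -> ACC=10
Event 20 (EXEC): [IRQ1] PC=3: IRET -> resume MAIN at PC=1 (depth now 0)
Event 21 (INT 0): INT 0 arrives: push (MAIN, PC=1), enter IRQ0 at PC=0 (depth now 1)
Event 22 (INT 2): INT 2 arrives: push (IRQ0, PC=0), enter IRQ2 at PC=0 (depth now 2)
Event 23 (EXEC): [IRQ2] PC=0: INC 1 -> ACC=11
Event 24 (EXEC): [IRQ2] PC=1: DEC 3 -> ACC=8
Event 25 (EXEC): [IRQ2] PC=2: IRET -> resume IRQ0 at PC=0 (depth now 1)
Event 26 (EXEC): [IRQ0] PC=0: INC 2 -> ACC=10
Event 27 (EXEC): [IRQ0] PC=1: IRET -> resume MAIN at PC=1 (depth now 0)
Event 28 (EXEC): [MAIN] PC=1: INC 5 -> ACC=15
Event 29 (EXEC): [MAIN] PC=2: NOP
Event 30 (EXEC): [MAIN] PC=3: DEC 1 -> ACC=14
Event 31 (EXEC): [MAIN] PC=4: HALT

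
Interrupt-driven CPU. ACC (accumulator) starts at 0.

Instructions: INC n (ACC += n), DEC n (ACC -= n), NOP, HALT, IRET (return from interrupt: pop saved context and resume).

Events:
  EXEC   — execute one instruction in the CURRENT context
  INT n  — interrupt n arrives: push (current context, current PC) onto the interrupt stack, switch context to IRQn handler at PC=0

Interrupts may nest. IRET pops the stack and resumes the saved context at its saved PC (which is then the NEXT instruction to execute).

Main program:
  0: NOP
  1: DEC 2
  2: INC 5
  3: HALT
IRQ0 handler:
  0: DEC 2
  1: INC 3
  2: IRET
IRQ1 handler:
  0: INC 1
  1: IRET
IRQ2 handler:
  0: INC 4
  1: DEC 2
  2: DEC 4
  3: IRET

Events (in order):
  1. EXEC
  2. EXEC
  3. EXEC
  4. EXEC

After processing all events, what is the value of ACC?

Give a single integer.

Event 1 (EXEC): [MAIN] PC=0: NOP
Event 2 (EXEC): [MAIN] PC=1: DEC 2 -> ACC=-2
Event 3 (EXEC): [MAIN] PC=2: INC 5 -> ACC=3
Event 4 (EXEC): [MAIN] PC=3: HALT

Answer: 3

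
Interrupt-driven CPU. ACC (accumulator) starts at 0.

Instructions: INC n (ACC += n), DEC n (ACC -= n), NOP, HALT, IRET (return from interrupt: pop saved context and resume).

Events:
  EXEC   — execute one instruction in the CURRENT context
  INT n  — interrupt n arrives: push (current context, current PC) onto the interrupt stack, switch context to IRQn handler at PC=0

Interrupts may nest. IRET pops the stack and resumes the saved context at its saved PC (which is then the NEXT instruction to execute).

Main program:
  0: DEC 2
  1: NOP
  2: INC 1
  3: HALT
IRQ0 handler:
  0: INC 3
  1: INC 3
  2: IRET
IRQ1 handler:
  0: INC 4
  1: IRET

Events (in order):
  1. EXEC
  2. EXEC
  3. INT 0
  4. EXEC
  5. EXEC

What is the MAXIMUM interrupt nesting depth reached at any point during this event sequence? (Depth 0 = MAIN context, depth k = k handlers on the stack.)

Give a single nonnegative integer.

Answer: 1

Derivation:
Event 1 (EXEC): [MAIN] PC=0: DEC 2 -> ACC=-2 [depth=0]
Event 2 (EXEC): [MAIN] PC=1: NOP [depth=0]
Event 3 (INT 0): INT 0 arrives: push (MAIN, PC=2), enter IRQ0 at PC=0 (depth now 1) [depth=1]
Event 4 (EXEC): [IRQ0] PC=0: INC 3 -> ACC=1 [depth=1]
Event 5 (EXEC): [IRQ0] PC=1: INC 3 -> ACC=4 [depth=1]
Max depth observed: 1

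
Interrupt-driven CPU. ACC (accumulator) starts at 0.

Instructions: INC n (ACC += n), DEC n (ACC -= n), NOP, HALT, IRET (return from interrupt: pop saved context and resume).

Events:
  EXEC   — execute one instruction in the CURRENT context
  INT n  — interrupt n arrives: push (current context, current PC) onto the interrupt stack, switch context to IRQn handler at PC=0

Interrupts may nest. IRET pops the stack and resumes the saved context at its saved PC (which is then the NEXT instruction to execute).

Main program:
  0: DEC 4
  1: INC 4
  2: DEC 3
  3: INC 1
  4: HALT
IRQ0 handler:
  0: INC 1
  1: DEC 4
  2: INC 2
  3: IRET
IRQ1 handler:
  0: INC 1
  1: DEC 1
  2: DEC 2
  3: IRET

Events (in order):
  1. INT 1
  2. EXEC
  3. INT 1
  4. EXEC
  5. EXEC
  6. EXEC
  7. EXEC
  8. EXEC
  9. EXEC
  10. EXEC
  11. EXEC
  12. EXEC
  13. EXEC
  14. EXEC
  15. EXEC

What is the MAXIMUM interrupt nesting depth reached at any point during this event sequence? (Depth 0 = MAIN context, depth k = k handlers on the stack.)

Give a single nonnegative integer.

Event 1 (INT 1): INT 1 arrives: push (MAIN, PC=0), enter IRQ1 at PC=0 (depth now 1) [depth=1]
Event 2 (EXEC): [IRQ1] PC=0: INC 1 -> ACC=1 [depth=1]
Event 3 (INT 1): INT 1 arrives: push (IRQ1, PC=1), enter IRQ1 at PC=0 (depth now 2) [depth=2]
Event 4 (EXEC): [IRQ1] PC=0: INC 1 -> ACC=2 [depth=2]
Event 5 (EXEC): [IRQ1] PC=1: DEC 1 -> ACC=1 [depth=2]
Event 6 (EXEC): [IRQ1] PC=2: DEC 2 -> ACC=-1 [depth=2]
Event 7 (EXEC): [IRQ1] PC=3: IRET -> resume IRQ1 at PC=1 (depth now 1) [depth=1]
Event 8 (EXEC): [IRQ1] PC=1: DEC 1 -> ACC=-2 [depth=1]
Event 9 (EXEC): [IRQ1] PC=2: DEC 2 -> ACC=-4 [depth=1]
Event 10 (EXEC): [IRQ1] PC=3: IRET -> resume MAIN at PC=0 (depth now 0) [depth=0]
Event 11 (EXEC): [MAIN] PC=0: DEC 4 -> ACC=-8 [depth=0]
Event 12 (EXEC): [MAIN] PC=1: INC 4 -> ACC=-4 [depth=0]
Event 13 (EXEC): [MAIN] PC=2: DEC 3 -> ACC=-7 [depth=0]
Event 14 (EXEC): [MAIN] PC=3: INC 1 -> ACC=-6 [depth=0]
Event 15 (EXEC): [MAIN] PC=4: HALT [depth=0]
Max depth observed: 2

Answer: 2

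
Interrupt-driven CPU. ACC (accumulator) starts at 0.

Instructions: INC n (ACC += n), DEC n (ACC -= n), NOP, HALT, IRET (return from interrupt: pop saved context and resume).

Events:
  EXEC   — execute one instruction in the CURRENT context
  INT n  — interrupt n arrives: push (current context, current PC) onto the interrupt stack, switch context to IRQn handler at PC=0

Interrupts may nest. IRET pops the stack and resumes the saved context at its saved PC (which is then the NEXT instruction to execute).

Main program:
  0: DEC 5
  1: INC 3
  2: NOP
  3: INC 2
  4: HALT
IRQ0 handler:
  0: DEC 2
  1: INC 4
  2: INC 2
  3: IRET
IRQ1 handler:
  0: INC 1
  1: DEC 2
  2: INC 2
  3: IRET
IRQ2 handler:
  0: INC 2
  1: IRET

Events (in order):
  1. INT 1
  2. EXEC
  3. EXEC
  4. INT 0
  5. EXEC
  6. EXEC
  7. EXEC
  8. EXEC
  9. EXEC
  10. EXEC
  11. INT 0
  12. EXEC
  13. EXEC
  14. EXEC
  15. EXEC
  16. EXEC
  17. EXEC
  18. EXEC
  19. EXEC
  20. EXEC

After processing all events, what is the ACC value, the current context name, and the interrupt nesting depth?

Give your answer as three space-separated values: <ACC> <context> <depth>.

Event 1 (INT 1): INT 1 arrives: push (MAIN, PC=0), enter IRQ1 at PC=0 (depth now 1)
Event 2 (EXEC): [IRQ1] PC=0: INC 1 -> ACC=1
Event 3 (EXEC): [IRQ1] PC=1: DEC 2 -> ACC=-1
Event 4 (INT 0): INT 0 arrives: push (IRQ1, PC=2), enter IRQ0 at PC=0 (depth now 2)
Event 5 (EXEC): [IRQ0] PC=0: DEC 2 -> ACC=-3
Event 6 (EXEC): [IRQ0] PC=1: INC 4 -> ACC=1
Event 7 (EXEC): [IRQ0] PC=2: INC 2 -> ACC=3
Event 8 (EXEC): [IRQ0] PC=3: IRET -> resume IRQ1 at PC=2 (depth now 1)
Event 9 (EXEC): [IRQ1] PC=2: INC 2 -> ACC=5
Event 10 (EXEC): [IRQ1] PC=3: IRET -> resume MAIN at PC=0 (depth now 0)
Event 11 (INT 0): INT 0 arrives: push (MAIN, PC=0), enter IRQ0 at PC=0 (depth now 1)
Event 12 (EXEC): [IRQ0] PC=0: DEC 2 -> ACC=3
Event 13 (EXEC): [IRQ0] PC=1: INC 4 -> ACC=7
Event 14 (EXEC): [IRQ0] PC=2: INC 2 -> ACC=9
Event 15 (EXEC): [IRQ0] PC=3: IRET -> resume MAIN at PC=0 (depth now 0)
Event 16 (EXEC): [MAIN] PC=0: DEC 5 -> ACC=4
Event 17 (EXEC): [MAIN] PC=1: INC 3 -> ACC=7
Event 18 (EXEC): [MAIN] PC=2: NOP
Event 19 (EXEC): [MAIN] PC=3: INC 2 -> ACC=9
Event 20 (EXEC): [MAIN] PC=4: HALT

Answer: 9 MAIN 0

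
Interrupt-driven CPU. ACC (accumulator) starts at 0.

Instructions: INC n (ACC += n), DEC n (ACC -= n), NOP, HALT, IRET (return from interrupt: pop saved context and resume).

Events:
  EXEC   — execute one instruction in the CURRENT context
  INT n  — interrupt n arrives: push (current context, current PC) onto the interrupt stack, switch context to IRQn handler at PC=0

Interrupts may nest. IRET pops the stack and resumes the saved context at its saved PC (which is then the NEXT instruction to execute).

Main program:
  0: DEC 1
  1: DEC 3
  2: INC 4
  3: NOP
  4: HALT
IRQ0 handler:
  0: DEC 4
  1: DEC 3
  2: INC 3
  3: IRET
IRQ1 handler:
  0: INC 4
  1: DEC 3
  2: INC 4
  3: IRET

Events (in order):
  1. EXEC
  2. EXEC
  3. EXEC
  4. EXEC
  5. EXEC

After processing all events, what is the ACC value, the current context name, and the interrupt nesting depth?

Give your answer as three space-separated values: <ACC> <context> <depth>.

Answer: 0 MAIN 0

Derivation:
Event 1 (EXEC): [MAIN] PC=0: DEC 1 -> ACC=-1
Event 2 (EXEC): [MAIN] PC=1: DEC 3 -> ACC=-4
Event 3 (EXEC): [MAIN] PC=2: INC 4 -> ACC=0
Event 4 (EXEC): [MAIN] PC=3: NOP
Event 5 (EXEC): [MAIN] PC=4: HALT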